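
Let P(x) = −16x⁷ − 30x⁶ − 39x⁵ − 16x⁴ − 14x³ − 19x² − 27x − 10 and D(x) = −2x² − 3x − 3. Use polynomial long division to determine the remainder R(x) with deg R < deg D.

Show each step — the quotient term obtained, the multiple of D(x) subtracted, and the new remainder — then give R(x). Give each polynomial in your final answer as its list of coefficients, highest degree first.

R = [5]

Step 1: lead(−16x⁷ − 30x⁶ − 39x⁵ − 16x⁴ − 14x³ − 19x² − 27x − 10) ÷ lead(D) = −16x⁷ ÷ −2x² = 8x⁵. Subtract (8x⁵)·D = −16x⁷ − 24x⁶ − 24x⁵. Remainder: −6x⁶ − 15x⁵ − 16x⁴ − 14x³ − 19x² − 27x − 10.
Step 2: lead(−6x⁶ − 15x⁵ − 16x⁴ − 14x³ − 19x² − 27x − 10) ÷ lead(D) = −6x⁶ ÷ −2x² = 3x⁴. Subtract (3x⁴)·D = −6x⁶ − 9x⁵ − 9x⁴. Remainder: −6x⁵ − 7x⁴ − 14x³ − 19x² − 27x − 10.
Step 3: lead(−6x⁵ − 7x⁴ − 14x³ − 19x² − 27x − 10) ÷ lead(D) = −6x⁵ ÷ −2x² = 3x³. Subtract (3x³)·D = −6x⁵ − 9x⁴ − 9x³. Remainder: 2x⁴ − 5x³ − 19x² − 27x − 10.
Step 4: lead(2x⁴ − 5x³ − 19x² − 27x − 10) ÷ lead(D) = 2x⁴ ÷ −2x² = −x². Subtract (−x²)·D = 2x⁴ + 3x³ + 3x². Remainder: −8x³ − 22x² − 27x − 10.
Step 5: lead(−8x³ − 22x² − 27x − 10) ÷ lead(D) = −8x³ ÷ −2x² = 4x. Subtract (4x)·D = −8x³ − 12x² − 12x. Remainder: −10x² − 15x − 10.
Step 6: lead(−10x² − 15x − 10) ÷ lead(D) = −10x² ÷ −2x² = 5. Subtract (5)·D = −10x² − 15x − 15. Remainder: 5.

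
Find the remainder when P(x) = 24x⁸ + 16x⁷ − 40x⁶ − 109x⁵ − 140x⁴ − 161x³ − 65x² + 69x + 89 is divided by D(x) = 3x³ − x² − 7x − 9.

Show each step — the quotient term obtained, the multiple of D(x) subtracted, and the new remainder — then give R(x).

R(x) = −3x + 8

Step 1: lead(24x⁸ + 16x⁷ − 40x⁶ − 109x⁵ − 140x⁴ − 161x³ − 65x² + 69x + 89) ÷ lead(D) = 24x⁸ ÷ 3x³ = 8x⁵. Subtract (8x⁵)·D = 24x⁸ − 8x⁷ − 56x⁶ − 72x⁵. Remainder: 24x⁷ + 16x⁶ − 37x⁵ − 140x⁴ − 161x³ − 65x² + 69x + 89.
Step 2: lead(24x⁷ + 16x⁶ − 37x⁵ − 140x⁴ − 161x³ − 65x² + 69x + 89) ÷ lead(D) = 24x⁷ ÷ 3x³ = 8x⁴. Subtract (8x⁴)·D = 24x⁷ − 8x⁶ − 56x⁵ − 72x⁴. Remainder: 24x⁶ + 19x⁵ − 68x⁴ − 161x³ − 65x² + 69x + 89.
Step 3: lead(24x⁶ + 19x⁵ − 68x⁴ − 161x³ − 65x² + 69x + 89) ÷ lead(D) = 24x⁶ ÷ 3x³ = 8x³. Subtract (8x³)·D = 24x⁶ − 8x⁵ − 56x⁴ − 72x³. Remainder: 27x⁵ − 12x⁴ − 89x³ − 65x² + 69x + 89.
Step 4: lead(27x⁵ − 12x⁴ − 89x³ − 65x² + 69x + 89) ÷ lead(D) = 27x⁵ ÷ 3x³ = 9x². Subtract (9x²)·D = 27x⁵ − 9x⁴ − 63x³ − 81x². Remainder: −3x⁴ − 26x³ + 16x² + 69x + 89.
Step 5: lead(−3x⁴ − 26x³ + 16x² + 69x + 89) ÷ lead(D) = −3x⁴ ÷ 3x³ = −x. Subtract (−x)·D = −3x⁴ + x³ + 7x² + 9x. Remainder: −27x³ + 9x² + 60x + 89.
Step 6: lead(−27x³ + 9x² + 60x + 89) ÷ lead(D) = −27x³ ÷ 3x³ = −9. Subtract (−9)·D = −27x³ + 9x² + 63x + 81. Remainder: −3x + 8.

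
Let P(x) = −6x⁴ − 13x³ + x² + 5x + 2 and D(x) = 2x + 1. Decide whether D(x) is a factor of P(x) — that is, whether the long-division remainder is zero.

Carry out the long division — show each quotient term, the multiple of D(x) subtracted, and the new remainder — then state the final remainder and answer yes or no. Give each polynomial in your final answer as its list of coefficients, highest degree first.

R = [1], so D(x) is not a factor of P(x). no

Step 1: lead(−6x⁴ − 13x³ + x² + 5x + 2) ÷ lead(D) = −6x⁴ ÷ 2x = −3x³. Subtract (−3x³)·D = −6x⁴ − 3x³. Remainder: −10x³ + x² + 5x + 2.
Step 2: lead(−10x³ + x² + 5x + 2) ÷ lead(D) = −10x³ ÷ 2x = −5x². Subtract (−5x²)·D = −10x³ − 5x². Remainder: 6x² + 5x + 2.
Step 3: lead(6x² + 5x + 2) ÷ lead(D) = 6x² ÷ 2x = 3x. Subtract (3x)·D = 6x² + 3x. Remainder: 2x + 2.
Step 4: lead(2x + 2) ÷ lead(D) = 2x ÷ 2x = 1. Subtract (1)·D = 2x + 1. Remainder: 1.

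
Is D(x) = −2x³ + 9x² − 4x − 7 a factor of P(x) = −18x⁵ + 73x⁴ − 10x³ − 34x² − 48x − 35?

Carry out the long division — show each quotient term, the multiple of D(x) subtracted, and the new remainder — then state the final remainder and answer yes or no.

R(x) = 0, so D(x) is a factor of P(x). yes

Step 1: lead(−18x⁵ + 73x⁴ − 10x³ − 34x² − 48x − 35) ÷ lead(D) = −18x⁵ ÷ −2x³ = 9x². Subtract (9x²)·D = −18x⁵ + 81x⁴ − 36x³ − 63x². Remainder: −8x⁴ + 26x³ + 29x² − 48x − 35.
Step 2: lead(−8x⁴ + 26x³ + 29x² − 48x − 35) ÷ lead(D) = −8x⁴ ÷ −2x³ = 4x. Subtract (4x)·D = −8x⁴ + 36x³ − 16x² − 28x. Remainder: −10x³ + 45x² − 20x − 35.
Step 3: lead(−10x³ + 45x² − 20x − 35) ÷ lead(D) = −10x³ ÷ −2x³ = 5. Subtract (5)·D = −10x³ + 45x² − 20x − 35. Remainder: 0.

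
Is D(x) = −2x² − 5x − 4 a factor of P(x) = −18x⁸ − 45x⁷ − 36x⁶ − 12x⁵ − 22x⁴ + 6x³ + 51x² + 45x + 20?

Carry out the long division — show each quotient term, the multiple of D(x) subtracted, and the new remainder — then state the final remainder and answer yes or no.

Step 1: lead(−18x⁸ − 45x⁷ − 36x⁶ − 12x⁵ − 22x⁴ + 6x³ + 51x² + 45x + 20) ÷ lead(D) = −18x⁸ ÷ −2x² = 9x⁶. Subtract (9x⁶)·D = −18x⁸ − 45x⁷ − 36x⁶. Remainder: −12x⁵ − 22x⁴ + 6x³ + 51x² + 45x + 20.
Step 2: lead(−12x⁵ − 22x⁴ + 6x³ + 51x² + 45x + 20) ÷ lead(D) = −12x⁵ ÷ −2x² = 6x³. Subtract (6x³)·D = −12x⁵ − 30x⁴ − 24x³. Remainder: 8x⁴ + 30x³ + 51x² + 45x + 20.
Step 3: lead(8x⁴ + 30x³ + 51x² + 45x + 20) ÷ lead(D) = 8x⁴ ÷ −2x² = −4x². Subtract (−4x²)·D = 8x⁴ + 20x³ + 16x². Remainder: 10x³ + 35x² + 45x + 20.
Step 4: lead(10x³ + 35x² + 45x + 20) ÷ lead(D) = 10x³ ÷ −2x² = −5x. Subtract (−5x)·D = 10x³ + 25x² + 20x. Remainder: 10x² + 25x + 20.
Step 5: lead(10x² + 25x + 20) ÷ lead(D) = 10x² ÷ −2x² = −5. Subtract (−5)·D = 10x² + 25x + 20. Remainder: 0.

R(x) = 0, so D(x) is a factor of P(x). yes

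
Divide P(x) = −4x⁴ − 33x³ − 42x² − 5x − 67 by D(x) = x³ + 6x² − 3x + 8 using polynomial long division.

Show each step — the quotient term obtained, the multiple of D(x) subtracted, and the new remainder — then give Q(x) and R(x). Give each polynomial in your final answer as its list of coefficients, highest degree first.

Step 1: lead(−4x⁴ − 33x³ − 42x² − 5x − 67) ÷ lead(D) = −4x⁴ ÷ x³ = −4x. Subtract (−4x)·D = −4x⁴ − 24x³ + 12x² − 32x. Remainder: −9x³ − 54x² + 27x − 67.
Step 2: lead(−9x³ − 54x² + 27x − 67) ÷ lead(D) = −9x³ ÷ x³ = −9. Subtract (−9)·D = −9x³ − 54x² + 27x − 72. Remainder: 5.

Q = [-4, -9]; R = [5]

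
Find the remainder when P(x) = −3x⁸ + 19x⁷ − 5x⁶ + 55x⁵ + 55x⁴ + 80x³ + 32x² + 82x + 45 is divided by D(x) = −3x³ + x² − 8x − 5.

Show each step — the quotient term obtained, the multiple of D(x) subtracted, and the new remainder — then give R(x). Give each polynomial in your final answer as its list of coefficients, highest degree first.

R = [0]

Step 1: lead(−3x⁸ + 19x⁷ − 5x⁶ + 55x⁵ + 55x⁴ + 80x³ + 32x² + 82x + 45) ÷ lead(D) = −3x⁸ ÷ −3x³ = x⁵. Subtract (x⁵)·D = −3x⁸ + x⁷ − 8x⁶ − 5x⁵. Remainder: 18x⁷ + 3x⁶ + 60x⁵ + 55x⁴ + 80x³ + 32x² + 82x + 45.
Step 2: lead(18x⁷ + 3x⁶ + 60x⁵ + 55x⁴ + 80x³ + 32x² + 82x + 45) ÷ lead(D) = 18x⁷ ÷ −3x³ = −6x⁴. Subtract (−6x⁴)·D = 18x⁷ − 6x⁶ + 48x⁵ + 30x⁴. Remainder: 9x⁶ + 12x⁵ + 25x⁴ + 80x³ + 32x² + 82x + 45.
Step 3: lead(9x⁶ + 12x⁵ + 25x⁴ + 80x³ + 32x² + 82x + 45) ÷ lead(D) = 9x⁶ ÷ −3x³ = −3x³. Subtract (−3x³)·D = 9x⁶ − 3x⁵ + 24x⁴ + 15x³. Remainder: 15x⁵ + x⁴ + 65x³ + 32x² + 82x + 45.
Step 4: lead(15x⁵ + x⁴ + 65x³ + 32x² + 82x + 45) ÷ lead(D) = 15x⁵ ÷ −3x³ = −5x². Subtract (−5x²)·D = 15x⁵ − 5x⁴ + 40x³ + 25x². Remainder: 6x⁴ + 25x³ + 7x² + 82x + 45.
Step 5: lead(6x⁴ + 25x³ + 7x² + 82x + 45) ÷ lead(D) = 6x⁴ ÷ −3x³ = −2x. Subtract (−2x)·D = 6x⁴ − 2x³ + 16x² + 10x. Remainder: 27x³ − 9x² + 72x + 45.
Step 6: lead(27x³ − 9x² + 72x + 45) ÷ lead(D) = 27x³ ÷ −3x³ = −9. Subtract (−9)·D = 27x³ − 9x² + 72x + 45. Remainder: 0.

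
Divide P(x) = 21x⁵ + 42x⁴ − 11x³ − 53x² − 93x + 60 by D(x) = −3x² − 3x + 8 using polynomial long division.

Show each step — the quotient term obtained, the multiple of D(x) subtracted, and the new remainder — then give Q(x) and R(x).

Step 1: lead(21x⁵ + 42x⁴ − 11x³ − 53x² − 93x + 60) ÷ lead(D) = 21x⁵ ÷ −3x² = −7x³. Subtract (−7x³)·D = 21x⁵ + 21x⁴ − 56x³. Remainder: 21x⁴ + 45x³ − 53x² − 93x + 60.
Step 2: lead(21x⁴ + 45x³ − 53x² − 93x + 60) ÷ lead(D) = 21x⁴ ÷ −3x² = −7x². Subtract (−7x²)·D = 21x⁴ + 21x³ − 56x². Remainder: 24x³ + 3x² − 93x + 60.
Step 3: lead(24x³ + 3x² − 93x + 60) ÷ lead(D) = 24x³ ÷ −3x² = −8x. Subtract (−8x)·D = 24x³ + 24x² − 64x. Remainder: −21x² − 29x + 60.
Step 4: lead(−21x² − 29x + 60) ÷ lead(D) = −21x² ÷ −3x² = 7. Subtract (7)·D = −21x² − 21x + 56. Remainder: −8x + 4.

Q(x) = −7x³ − 7x² − 8x + 7; R(x) = −8x + 4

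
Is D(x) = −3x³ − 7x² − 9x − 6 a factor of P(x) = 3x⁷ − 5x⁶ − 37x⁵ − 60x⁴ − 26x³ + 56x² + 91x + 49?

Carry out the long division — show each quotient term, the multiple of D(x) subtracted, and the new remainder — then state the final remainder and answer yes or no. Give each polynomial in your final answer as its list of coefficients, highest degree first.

Step 1: lead(3x⁷ − 5x⁶ − 37x⁵ − 60x⁴ − 26x³ + 56x² + 91x + 49) ÷ lead(D) = 3x⁷ ÷ −3x³ = −x⁴. Subtract (−x⁴)·D = 3x⁷ + 7x⁶ + 9x⁵ + 6x⁴. Remainder: −12x⁶ − 46x⁵ − 66x⁴ − 26x³ + 56x² + 91x + 49.
Step 2: lead(−12x⁶ − 46x⁵ − 66x⁴ − 26x³ + 56x² + 91x + 49) ÷ lead(D) = −12x⁶ ÷ −3x³ = 4x³. Subtract (4x³)·D = −12x⁶ − 28x⁵ − 36x⁴ − 24x³. Remainder: −18x⁵ − 30x⁴ − 2x³ + 56x² + 91x + 49.
Step 3: lead(−18x⁵ − 30x⁴ − 2x³ + 56x² + 91x + 49) ÷ lead(D) = −18x⁵ ÷ −3x³ = 6x². Subtract (6x²)·D = −18x⁵ − 42x⁴ − 54x³ − 36x². Remainder: 12x⁴ + 52x³ + 92x² + 91x + 49.
Step 4: lead(12x⁴ + 52x³ + 92x² + 91x + 49) ÷ lead(D) = 12x⁴ ÷ −3x³ = −4x. Subtract (−4x)·D = 12x⁴ + 28x³ + 36x² + 24x. Remainder: 24x³ + 56x² + 67x + 49.
Step 5: lead(24x³ + 56x² + 67x + 49) ÷ lead(D) = 24x³ ÷ −3x³ = −8. Subtract (−8)·D = 24x³ + 56x² + 72x + 48. Remainder: −5x + 1.

R = [-5, 1], so D(x) is not a factor of P(x). no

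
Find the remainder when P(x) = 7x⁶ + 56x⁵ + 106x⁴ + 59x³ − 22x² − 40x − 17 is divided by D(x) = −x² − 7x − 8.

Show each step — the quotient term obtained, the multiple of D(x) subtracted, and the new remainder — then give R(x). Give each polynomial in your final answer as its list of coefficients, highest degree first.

Step 1: lead(7x⁶ + 56x⁵ + 106x⁴ + 59x³ − 22x² − 40x − 17) ÷ lead(D) = 7x⁶ ÷ −x² = −7x⁴. Subtract (−7x⁴)·D = 7x⁶ + 49x⁵ + 56x⁴. Remainder: 7x⁵ + 50x⁴ + 59x³ − 22x² − 40x − 17.
Step 2: lead(7x⁵ + 50x⁴ + 59x³ − 22x² − 40x − 17) ÷ lead(D) = 7x⁵ ÷ −x² = −7x³. Subtract (−7x³)·D = 7x⁵ + 49x⁴ + 56x³. Remainder: x⁴ + 3x³ − 22x² − 40x − 17.
Step 3: lead(x⁴ + 3x³ − 22x² − 40x − 17) ÷ lead(D) = x⁴ ÷ −x² = −x². Subtract (−x²)·D = x⁴ + 7x³ + 8x². Remainder: −4x³ − 30x² − 40x − 17.
Step 4: lead(−4x³ − 30x² − 40x − 17) ÷ lead(D) = −4x³ ÷ −x² = 4x. Subtract (4x)·D = −4x³ − 28x² − 32x. Remainder: −2x² − 8x − 17.
Step 5: lead(−2x² − 8x − 17) ÷ lead(D) = −2x² ÷ −x² = 2. Subtract (2)·D = −2x² − 14x − 16. Remainder: 6x − 1.

R = [6, -1]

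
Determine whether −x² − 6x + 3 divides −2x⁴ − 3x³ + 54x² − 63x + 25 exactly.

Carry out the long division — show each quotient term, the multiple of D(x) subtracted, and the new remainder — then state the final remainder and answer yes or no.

Step 1: lead(−2x⁴ − 3x³ + 54x² − 63x + 25) ÷ lead(D) = −2x⁴ ÷ −x² = 2x². Subtract (2x²)·D = −2x⁴ − 12x³ + 6x². Remainder: 9x³ + 48x² − 63x + 25.
Step 2: lead(9x³ + 48x² − 63x + 25) ÷ lead(D) = 9x³ ÷ −x² = −9x. Subtract (−9x)·D = 9x³ + 54x² − 27x. Remainder: −6x² − 36x + 25.
Step 3: lead(−6x² − 36x + 25) ÷ lead(D) = −6x² ÷ −x² = 6. Subtract (6)·D = −6x² − 36x + 18. Remainder: 7.

R(x) = 7, so D(x) is not a factor of P(x). no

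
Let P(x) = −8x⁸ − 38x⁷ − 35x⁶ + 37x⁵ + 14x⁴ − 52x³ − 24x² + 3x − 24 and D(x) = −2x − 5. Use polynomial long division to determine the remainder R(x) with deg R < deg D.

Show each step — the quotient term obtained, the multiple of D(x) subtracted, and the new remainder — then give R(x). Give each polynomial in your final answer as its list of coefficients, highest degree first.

Step 1: lead(−8x⁸ − 38x⁷ − 35x⁶ + 37x⁵ + 14x⁴ − 52x³ − 24x² + 3x − 24) ÷ lead(D) = −8x⁸ ÷ −2x = 4x⁷. Subtract (4x⁷)·D = −8x⁸ − 20x⁷. Remainder: −18x⁷ − 35x⁶ + 37x⁵ + 14x⁴ − 52x³ − 24x² + 3x − 24.
Step 2: lead(−18x⁷ − 35x⁶ + 37x⁵ + 14x⁴ − 52x³ − 24x² + 3x − 24) ÷ lead(D) = −18x⁷ ÷ −2x = 9x⁶. Subtract (9x⁶)·D = −18x⁷ − 45x⁶. Remainder: 10x⁶ + 37x⁵ + 14x⁴ − 52x³ − 24x² + 3x − 24.
Step 3: lead(10x⁶ + 37x⁵ + 14x⁴ − 52x³ − 24x² + 3x − 24) ÷ lead(D) = 10x⁶ ÷ −2x = −5x⁵. Subtract (−5x⁵)·D = 10x⁶ + 25x⁵. Remainder: 12x⁵ + 14x⁴ − 52x³ − 24x² + 3x − 24.
Step 4: lead(12x⁵ + 14x⁴ − 52x³ − 24x² + 3x − 24) ÷ lead(D) = 12x⁵ ÷ −2x = −6x⁴. Subtract (−6x⁴)·D = 12x⁵ + 30x⁴. Remainder: −16x⁴ − 52x³ − 24x² + 3x − 24.
Step 5: lead(−16x⁴ − 52x³ − 24x² + 3x − 24) ÷ lead(D) = −16x⁴ ÷ −2x = 8x³. Subtract (8x³)·D = −16x⁴ − 40x³. Remainder: −12x³ − 24x² + 3x − 24.
Step 6: lead(−12x³ − 24x² + 3x − 24) ÷ lead(D) = −12x³ ÷ −2x = 6x². Subtract (6x²)·D = −12x³ − 30x². Remainder: 6x² + 3x − 24.
Step 7: lead(6x² + 3x − 24) ÷ lead(D) = 6x² ÷ −2x = −3x. Subtract (−3x)·D = 6x² + 15x. Remainder: −12x − 24.
Step 8: lead(−12x − 24) ÷ lead(D) = −12x ÷ −2x = 6. Subtract (6)·D = −12x − 30. Remainder: 6.

R = [6]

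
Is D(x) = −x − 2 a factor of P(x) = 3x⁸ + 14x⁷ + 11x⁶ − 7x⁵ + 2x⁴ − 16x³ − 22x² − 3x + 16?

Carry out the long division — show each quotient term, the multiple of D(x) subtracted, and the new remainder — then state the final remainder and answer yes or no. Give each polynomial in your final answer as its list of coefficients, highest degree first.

R = [-2], so D(x) is not a factor of P(x). no

Step 1: lead(3x⁸ + 14x⁷ + 11x⁶ − 7x⁵ + 2x⁴ − 16x³ − 22x² − 3x + 16) ÷ lead(D) = 3x⁸ ÷ −x = −3x⁷. Subtract (−3x⁷)·D = 3x⁸ + 6x⁷. Remainder: 8x⁷ + 11x⁶ − 7x⁵ + 2x⁴ − 16x³ − 22x² − 3x + 16.
Step 2: lead(8x⁷ + 11x⁶ − 7x⁵ + 2x⁴ − 16x³ − 22x² − 3x + 16) ÷ lead(D) = 8x⁷ ÷ −x = −8x⁶. Subtract (−8x⁶)·D = 8x⁷ + 16x⁶. Remainder: −5x⁶ − 7x⁵ + 2x⁴ − 16x³ − 22x² − 3x + 16.
Step 3: lead(−5x⁶ − 7x⁵ + 2x⁴ − 16x³ − 22x² − 3x + 16) ÷ lead(D) = −5x⁶ ÷ −x = 5x⁵. Subtract (5x⁵)·D = −5x⁶ − 10x⁵. Remainder: 3x⁵ + 2x⁴ − 16x³ − 22x² − 3x + 16.
Step 4: lead(3x⁵ + 2x⁴ − 16x³ − 22x² − 3x + 16) ÷ lead(D) = 3x⁵ ÷ −x = −3x⁴. Subtract (−3x⁴)·D = 3x⁵ + 6x⁴. Remainder: −4x⁴ − 16x³ − 22x² − 3x + 16.
Step 5: lead(−4x⁴ − 16x³ − 22x² − 3x + 16) ÷ lead(D) = −4x⁴ ÷ −x = 4x³. Subtract (4x³)·D = −4x⁴ − 8x³. Remainder: −8x³ − 22x² − 3x + 16.
Step 6: lead(−8x³ − 22x² − 3x + 16) ÷ lead(D) = −8x³ ÷ −x = 8x². Subtract (8x²)·D = −8x³ − 16x². Remainder: −6x² − 3x + 16.
Step 7: lead(−6x² − 3x + 16) ÷ lead(D) = −6x² ÷ −x = 6x. Subtract (6x)·D = −6x² − 12x. Remainder: 9x + 16.
Step 8: lead(9x + 16) ÷ lead(D) = 9x ÷ −x = −9. Subtract (−9)·D = 9x + 18. Remainder: −2.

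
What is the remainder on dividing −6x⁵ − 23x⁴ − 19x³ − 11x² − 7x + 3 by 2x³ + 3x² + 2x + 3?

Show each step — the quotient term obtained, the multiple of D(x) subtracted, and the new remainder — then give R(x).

R(x) = 6x − 9

Step 1: lead(−6x⁵ − 23x⁴ − 19x³ − 11x² − 7x + 3) ÷ lead(D) = −6x⁵ ÷ 2x³ = −3x². Subtract (−3x²)·D = −6x⁵ − 9x⁴ − 6x³ − 9x². Remainder: −14x⁴ − 13x³ − 2x² − 7x + 3.
Step 2: lead(−14x⁴ − 13x³ − 2x² − 7x + 3) ÷ lead(D) = −14x⁴ ÷ 2x³ = −7x. Subtract (−7x)·D = −14x⁴ − 21x³ − 14x² − 21x. Remainder: 8x³ + 12x² + 14x + 3.
Step 3: lead(8x³ + 12x² + 14x + 3) ÷ lead(D) = 8x³ ÷ 2x³ = 4. Subtract (4)·D = 8x³ + 12x² + 8x + 12. Remainder: 6x − 9.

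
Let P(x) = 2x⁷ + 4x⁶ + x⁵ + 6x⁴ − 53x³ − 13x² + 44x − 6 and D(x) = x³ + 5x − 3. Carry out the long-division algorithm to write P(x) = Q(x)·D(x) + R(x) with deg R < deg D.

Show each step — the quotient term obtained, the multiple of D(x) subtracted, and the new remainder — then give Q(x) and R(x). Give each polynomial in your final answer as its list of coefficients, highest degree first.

Q = [2, 4, -9, -8, 4]; R = [6]

Step 1: lead(2x⁷ + 4x⁶ + x⁵ + 6x⁴ − 53x³ − 13x² + 44x − 6) ÷ lead(D) = 2x⁷ ÷ x³ = 2x⁴. Subtract (2x⁴)·D = 2x⁷ + 10x⁵ − 6x⁴. Remainder: 4x⁶ − 9x⁵ + 12x⁴ − 53x³ − 13x² + 44x − 6.
Step 2: lead(4x⁶ − 9x⁵ + 12x⁴ − 53x³ − 13x² + 44x − 6) ÷ lead(D) = 4x⁶ ÷ x³ = 4x³. Subtract (4x³)·D = 4x⁶ + 20x⁴ − 12x³. Remainder: −9x⁵ − 8x⁴ − 41x³ − 13x² + 44x − 6.
Step 3: lead(−9x⁵ − 8x⁴ − 41x³ − 13x² + 44x − 6) ÷ lead(D) = −9x⁵ ÷ x³ = −9x². Subtract (−9x²)·D = −9x⁵ − 45x³ + 27x². Remainder: −8x⁴ + 4x³ − 40x² + 44x − 6.
Step 4: lead(−8x⁴ + 4x³ − 40x² + 44x − 6) ÷ lead(D) = −8x⁴ ÷ x³ = −8x. Subtract (−8x)·D = −8x⁴ − 40x² + 24x. Remainder: 4x³ + 20x − 6.
Step 5: lead(4x³ + 20x − 6) ÷ lead(D) = 4x³ ÷ x³ = 4. Subtract (4)·D = 4x³ + 20x − 12. Remainder: 6.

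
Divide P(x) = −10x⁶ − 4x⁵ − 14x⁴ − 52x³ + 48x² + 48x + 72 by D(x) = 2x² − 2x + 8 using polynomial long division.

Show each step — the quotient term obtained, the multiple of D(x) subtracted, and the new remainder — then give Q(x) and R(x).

Step 1: lead(−10x⁶ − 4x⁵ − 14x⁴ − 52x³ + 48x² + 48x + 72) ÷ lead(D) = −10x⁶ ÷ 2x² = −5x⁴. Subtract (−5x⁴)·D = −10x⁶ + 10x⁵ − 40x⁴. Remainder: −14x⁵ + 26x⁴ − 52x³ + 48x² + 48x + 72.
Step 2: lead(−14x⁵ + 26x⁴ − 52x³ + 48x² + 48x + 72) ÷ lead(D) = −14x⁵ ÷ 2x² = −7x³. Subtract (−7x³)·D = −14x⁵ + 14x⁴ − 56x³. Remainder: 12x⁴ + 4x³ + 48x² + 48x + 72.
Step 3: lead(12x⁴ + 4x³ + 48x² + 48x + 72) ÷ lead(D) = 12x⁴ ÷ 2x² = 6x². Subtract (6x²)·D = 12x⁴ − 12x³ + 48x². Remainder: 16x³ + 48x + 72.
Step 4: lead(16x³ + 48x + 72) ÷ lead(D) = 16x³ ÷ 2x² = 8x. Subtract (8x)·D = 16x³ − 16x² + 64x. Remainder: 16x² − 16x + 72.
Step 5: lead(16x² − 16x + 72) ÷ lead(D) = 16x² ÷ 2x² = 8. Subtract (8)·D = 16x² − 16x + 64. Remainder: 8.

Q(x) = −5x⁴ − 7x³ + 6x² + 8x + 8; R(x) = 8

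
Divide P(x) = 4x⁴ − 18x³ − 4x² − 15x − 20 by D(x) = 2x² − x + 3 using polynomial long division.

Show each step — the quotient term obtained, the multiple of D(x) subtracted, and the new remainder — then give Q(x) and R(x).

Q(x) = 2x² − 8x − 9; R(x) = 7

Step 1: lead(4x⁴ − 18x³ − 4x² − 15x − 20) ÷ lead(D) = 4x⁴ ÷ 2x² = 2x². Subtract (2x²)·D = 4x⁴ − 2x³ + 6x². Remainder: −16x³ − 10x² − 15x − 20.
Step 2: lead(−16x³ − 10x² − 15x − 20) ÷ lead(D) = −16x³ ÷ 2x² = −8x. Subtract (−8x)·D = −16x³ + 8x² − 24x. Remainder: −18x² + 9x − 20.
Step 3: lead(−18x² + 9x − 20) ÷ lead(D) = −18x² ÷ 2x² = −9. Subtract (−9)·D = −18x² + 9x − 27. Remainder: 7.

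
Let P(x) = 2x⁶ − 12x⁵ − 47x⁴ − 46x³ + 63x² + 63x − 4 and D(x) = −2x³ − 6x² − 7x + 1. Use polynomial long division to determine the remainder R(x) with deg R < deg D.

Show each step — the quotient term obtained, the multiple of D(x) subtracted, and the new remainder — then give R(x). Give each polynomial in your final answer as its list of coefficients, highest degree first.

R = [5]

Step 1: lead(2x⁶ − 12x⁵ − 47x⁴ − 46x³ + 63x² + 63x − 4) ÷ lead(D) = 2x⁶ ÷ −2x³ = −x³. Subtract (−x³)·D = 2x⁶ + 6x⁵ + 7x⁴ − x³. Remainder: −18x⁵ − 54x⁴ − 45x³ + 63x² + 63x − 4.
Step 2: lead(−18x⁵ − 54x⁴ − 45x³ + 63x² + 63x − 4) ÷ lead(D) = −18x⁵ ÷ −2x³ = 9x². Subtract (9x²)·D = −18x⁵ − 54x⁴ − 63x³ + 9x². Remainder: 18x³ + 54x² + 63x − 4.
Step 3: lead(18x³ + 54x² + 63x − 4) ÷ lead(D) = 18x³ ÷ −2x³ = −9. Subtract (−9)·D = 18x³ + 54x² + 63x − 9. Remainder: 5.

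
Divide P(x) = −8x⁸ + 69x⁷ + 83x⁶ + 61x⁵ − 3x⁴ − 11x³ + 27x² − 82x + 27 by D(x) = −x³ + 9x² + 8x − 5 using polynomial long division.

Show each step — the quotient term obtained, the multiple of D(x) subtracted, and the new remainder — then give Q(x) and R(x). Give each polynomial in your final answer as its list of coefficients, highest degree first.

Step 1: lead(−8x⁸ + 69x⁷ + 83x⁶ + 61x⁵ − 3x⁴ − 11x³ + 27x² − 82x + 27) ÷ lead(D) = −8x⁸ ÷ −x³ = 8x⁵. Subtract (8x⁵)·D = −8x⁸ + 72x⁷ + 64x⁶ − 40x⁵. Remainder: −3x⁷ + 19x⁶ + 101x⁵ − 3x⁴ − 11x³ + 27x² − 82x + 27.
Step 2: lead(−3x⁷ + 19x⁶ + 101x⁵ − 3x⁴ − 11x³ + 27x² − 82x + 27) ÷ lead(D) = −3x⁷ ÷ −x³ = 3x⁴. Subtract (3x⁴)·D = −3x⁷ + 27x⁶ + 24x⁵ − 15x⁴. Remainder: −8x⁶ + 77x⁵ + 12x⁴ − 11x³ + 27x² − 82x + 27.
Step 3: lead(−8x⁶ + 77x⁵ + 12x⁴ − 11x³ + 27x² − 82x + 27) ÷ lead(D) = −8x⁶ ÷ −x³ = 8x³. Subtract (8x³)·D = −8x⁶ + 72x⁵ + 64x⁴ − 40x³. Remainder: 5x⁵ − 52x⁴ + 29x³ + 27x² − 82x + 27.
Step 4: lead(5x⁵ − 52x⁴ + 29x³ + 27x² − 82x + 27) ÷ lead(D) = 5x⁵ ÷ −x³ = −5x². Subtract (−5x²)·D = 5x⁵ − 45x⁴ − 40x³ + 25x². Remainder: −7x⁴ + 69x³ + 2x² − 82x + 27.
Step 5: lead(−7x⁴ + 69x³ + 2x² − 82x + 27) ÷ lead(D) = −7x⁴ ÷ −x³ = 7x. Subtract (7x)·D = −7x⁴ + 63x³ + 56x² − 35x. Remainder: 6x³ − 54x² − 47x + 27.
Step 6: lead(6x³ − 54x² − 47x + 27) ÷ lead(D) = 6x³ ÷ −x³ = −6. Subtract (−6)·D = 6x³ − 54x² − 48x + 30. Remainder: x − 3.

Q = [8, 3, 8, -5, 7, -6]; R = [1, -3]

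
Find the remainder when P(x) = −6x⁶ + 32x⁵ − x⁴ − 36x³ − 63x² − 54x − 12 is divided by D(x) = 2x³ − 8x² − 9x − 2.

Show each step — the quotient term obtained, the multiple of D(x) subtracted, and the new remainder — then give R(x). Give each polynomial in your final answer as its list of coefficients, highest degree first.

Step 1: lead(−6x⁶ + 32x⁵ − x⁴ − 36x³ − 63x² − 54x − 12) ÷ lead(D) = −6x⁶ ÷ 2x³ = −3x³. Subtract (−3x³)·D = −6x⁶ + 24x⁵ + 27x⁴ + 6x³. Remainder: 8x⁵ − 28x⁴ − 42x³ − 63x² − 54x − 12.
Step 2: lead(8x⁵ − 28x⁴ − 42x³ − 63x² − 54x − 12) ÷ lead(D) = 8x⁵ ÷ 2x³ = 4x². Subtract (4x²)·D = 8x⁵ − 32x⁴ − 36x³ − 8x². Remainder: 4x⁴ − 6x³ − 55x² − 54x − 12.
Step 3: lead(4x⁴ − 6x³ − 55x² − 54x − 12) ÷ lead(D) = 4x⁴ ÷ 2x³ = 2x. Subtract (2x)·D = 4x⁴ − 16x³ − 18x² − 4x. Remainder: 10x³ − 37x² − 50x − 12.
Step 4: lead(10x³ − 37x² − 50x − 12) ÷ lead(D) = 10x³ ÷ 2x³ = 5. Subtract (5)·D = 10x³ − 40x² − 45x − 10. Remainder: 3x² − 5x − 2.

R = [3, -5, -2]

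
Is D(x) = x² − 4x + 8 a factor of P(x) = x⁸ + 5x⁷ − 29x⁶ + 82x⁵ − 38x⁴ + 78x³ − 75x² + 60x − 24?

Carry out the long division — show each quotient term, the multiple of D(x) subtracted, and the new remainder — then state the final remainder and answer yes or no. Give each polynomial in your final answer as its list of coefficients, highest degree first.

Step 1: lead(x⁸ + 5x⁷ − 29x⁶ + 82x⁵ − 38x⁴ + 78x³ − 75x² + 60x − 24) ÷ lead(D) = x⁸ ÷ x² = x⁶. Subtract (x⁶)·D = x⁸ − 4x⁷ + 8x⁶. Remainder: 9x⁷ − 37x⁶ + 82x⁵ − 38x⁴ + 78x³ − 75x² + 60x − 24.
Step 2: lead(9x⁷ − 37x⁶ + 82x⁵ − 38x⁴ + 78x³ − 75x² + 60x − 24) ÷ lead(D) = 9x⁷ ÷ x² = 9x⁵. Subtract (9x⁵)·D = 9x⁷ − 36x⁶ + 72x⁵. Remainder: −x⁶ + 10x⁵ − 38x⁴ + 78x³ − 75x² + 60x − 24.
Step 3: lead(−x⁶ + 10x⁵ − 38x⁴ + 78x³ − 75x² + 60x − 24) ÷ lead(D) = −x⁶ ÷ x² = −x⁴. Subtract (−x⁴)·D = −x⁶ + 4x⁵ − 8x⁴. Remainder: 6x⁵ − 30x⁴ + 78x³ − 75x² + 60x − 24.
Step 4: lead(6x⁵ − 30x⁴ + 78x³ − 75x² + 60x − 24) ÷ lead(D) = 6x⁵ ÷ x² = 6x³. Subtract (6x³)·D = 6x⁵ − 24x⁴ + 48x³. Remainder: −6x⁴ + 30x³ − 75x² + 60x − 24.
Step 5: lead(−6x⁴ + 30x³ − 75x² + 60x − 24) ÷ lead(D) = −6x⁴ ÷ x² = −6x². Subtract (−6x²)·D = −6x⁴ + 24x³ − 48x². Remainder: 6x³ − 27x² + 60x − 24.
Step 6: lead(6x³ − 27x² + 60x − 24) ÷ lead(D) = 6x³ ÷ x² = 6x. Subtract (6x)·D = 6x³ − 24x² + 48x. Remainder: −3x² + 12x − 24.
Step 7: lead(−3x² + 12x − 24) ÷ lead(D) = −3x² ÷ x² = −3. Subtract (−3)·D = −3x² + 12x − 24. Remainder: 0.

R = [0], so D(x) is a factor of P(x). yes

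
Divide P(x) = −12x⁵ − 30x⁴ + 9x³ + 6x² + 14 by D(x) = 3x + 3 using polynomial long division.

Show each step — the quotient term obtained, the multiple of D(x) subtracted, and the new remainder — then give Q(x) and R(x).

Q(x) = −4x⁴ − 6x³ + 9x² − 7x + 7; R(x) = −7

Step 1: lead(−12x⁵ − 30x⁴ + 9x³ + 6x² + 14) ÷ lead(D) = −12x⁵ ÷ 3x = −4x⁴. Subtract (−4x⁴)·D = −12x⁵ − 12x⁴. Remainder: −18x⁴ + 9x³ + 6x² + 14.
Step 2: lead(−18x⁴ + 9x³ + 6x² + 14) ÷ lead(D) = −18x⁴ ÷ 3x = −6x³. Subtract (−6x³)·D = −18x⁴ − 18x³. Remainder: 27x³ + 6x² + 14.
Step 3: lead(27x³ + 6x² + 14) ÷ lead(D) = 27x³ ÷ 3x = 9x². Subtract (9x²)·D = 27x³ + 27x². Remainder: −21x² + 14.
Step 4: lead(−21x² + 14) ÷ lead(D) = −21x² ÷ 3x = −7x. Subtract (−7x)·D = −21x² − 21x. Remainder: 21x + 14.
Step 5: lead(21x + 14) ÷ lead(D) = 21x ÷ 3x = 7. Subtract (7)·D = 21x + 21. Remainder: −7.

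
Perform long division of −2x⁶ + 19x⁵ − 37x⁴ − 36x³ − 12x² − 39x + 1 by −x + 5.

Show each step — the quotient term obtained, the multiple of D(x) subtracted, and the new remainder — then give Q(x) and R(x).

Step 1: lead(−2x⁶ + 19x⁵ − 37x⁴ − 36x³ − 12x² − 39x + 1) ÷ lead(D) = −2x⁶ ÷ −x = 2x⁵. Subtract (2x⁵)·D = −2x⁶ + 10x⁵. Remainder: 9x⁵ − 37x⁴ − 36x³ − 12x² − 39x + 1.
Step 2: lead(9x⁵ − 37x⁴ − 36x³ − 12x² − 39x + 1) ÷ lead(D) = 9x⁵ ÷ −x = −9x⁴. Subtract (−9x⁴)·D = 9x⁵ − 45x⁴. Remainder: 8x⁴ − 36x³ − 12x² − 39x + 1.
Step 3: lead(8x⁴ − 36x³ − 12x² − 39x + 1) ÷ lead(D) = 8x⁴ ÷ −x = −8x³. Subtract (−8x³)·D = 8x⁴ − 40x³. Remainder: 4x³ − 12x² − 39x + 1.
Step 4: lead(4x³ − 12x² − 39x + 1) ÷ lead(D) = 4x³ ÷ −x = −4x². Subtract (−4x²)·D = 4x³ − 20x². Remainder: 8x² − 39x + 1.
Step 5: lead(8x² − 39x + 1) ÷ lead(D) = 8x² ÷ −x = −8x. Subtract (−8x)·D = 8x² − 40x. Remainder: x + 1.
Step 6: lead(x + 1) ÷ lead(D) = x ÷ −x = −1. Subtract (−1)·D = x − 5. Remainder: 6.

Q(x) = 2x⁵ − 9x⁴ − 8x³ − 4x² − 8x − 1; R(x) = 6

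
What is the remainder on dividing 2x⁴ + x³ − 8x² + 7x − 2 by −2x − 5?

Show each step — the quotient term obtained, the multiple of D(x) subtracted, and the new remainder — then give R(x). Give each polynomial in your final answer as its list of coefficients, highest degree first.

R = [-7]

Step 1: lead(2x⁴ + x³ − 8x² + 7x − 2) ÷ lead(D) = 2x⁴ ÷ −2x = −x³. Subtract (−x³)·D = 2x⁴ + 5x³. Remainder: −4x³ − 8x² + 7x − 2.
Step 2: lead(−4x³ − 8x² + 7x − 2) ÷ lead(D) = −4x³ ÷ −2x = 2x². Subtract (2x²)·D = −4x³ − 10x². Remainder: 2x² + 7x − 2.
Step 3: lead(2x² + 7x − 2) ÷ lead(D) = 2x² ÷ −2x = −x. Subtract (−x)·D = 2x² + 5x. Remainder: 2x − 2.
Step 4: lead(2x − 2) ÷ lead(D) = 2x ÷ −2x = −1. Subtract (−1)·D = 2x + 5. Remainder: −7.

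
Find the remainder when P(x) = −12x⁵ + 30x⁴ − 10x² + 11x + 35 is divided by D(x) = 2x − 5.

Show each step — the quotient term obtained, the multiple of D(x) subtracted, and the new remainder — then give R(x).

R(x) = 0

Step 1: lead(−12x⁵ + 30x⁴ − 10x² + 11x + 35) ÷ lead(D) = −12x⁵ ÷ 2x = −6x⁴. Subtract (−6x⁴)·D = −12x⁵ + 30x⁴. Remainder: −10x² + 11x + 35.
Step 2: lead(−10x² + 11x + 35) ÷ lead(D) = −10x² ÷ 2x = −5x. Subtract (−5x)·D = −10x² + 25x. Remainder: −14x + 35.
Step 3: lead(−14x + 35) ÷ lead(D) = −14x ÷ 2x = −7. Subtract (−7)·D = −14x + 35. Remainder: 0.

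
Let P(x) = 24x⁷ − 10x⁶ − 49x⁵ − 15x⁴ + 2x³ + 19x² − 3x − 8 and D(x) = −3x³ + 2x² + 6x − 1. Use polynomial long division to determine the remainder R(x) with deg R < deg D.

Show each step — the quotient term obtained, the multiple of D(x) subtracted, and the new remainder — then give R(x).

R(x) = −8

Step 1: lead(24x⁷ − 10x⁶ − 49x⁵ − 15x⁴ + 2x³ + 19x² − 3x − 8) ÷ lead(D) = 24x⁷ ÷ −3x³ = −8x⁴. Subtract (−8x⁴)·D = 24x⁷ − 16x⁶ − 48x⁵ + 8x⁴. Remainder: 6x⁶ − x⁵ − 23x⁴ + 2x³ + 19x² − 3x − 8.
Step 2: lead(6x⁶ − x⁵ − 23x⁴ + 2x³ + 19x² − 3x − 8) ÷ lead(D) = 6x⁶ ÷ −3x³ = −2x³. Subtract (−2x³)·D = 6x⁶ − 4x⁵ − 12x⁴ + 2x³. Remainder: 3x⁵ − 11x⁴ + 19x² − 3x − 8.
Step 3: lead(3x⁵ − 11x⁴ + 19x² − 3x − 8) ÷ lead(D) = 3x⁵ ÷ −3x³ = −x². Subtract (−x²)·D = 3x⁵ − 2x⁴ − 6x³ + x². Remainder: −9x⁴ + 6x³ + 18x² − 3x − 8.
Step 4: lead(−9x⁴ + 6x³ + 18x² − 3x − 8) ÷ lead(D) = −9x⁴ ÷ −3x³ = 3x. Subtract (3x)·D = −9x⁴ + 6x³ + 18x² − 3x. Remainder: −8.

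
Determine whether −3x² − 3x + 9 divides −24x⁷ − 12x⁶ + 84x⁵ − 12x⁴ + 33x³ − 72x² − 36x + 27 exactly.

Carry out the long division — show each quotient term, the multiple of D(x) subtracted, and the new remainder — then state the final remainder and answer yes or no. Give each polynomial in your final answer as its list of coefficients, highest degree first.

R = [0], so D(x) is a factor of P(x). yes

Step 1: lead(−24x⁷ − 12x⁶ + 84x⁵ − 12x⁴ + 33x³ − 72x² − 36x + 27) ÷ lead(D) = −24x⁷ ÷ −3x² = 8x⁵. Subtract (8x⁵)·D = −24x⁷ − 24x⁶ + 72x⁵. Remainder: 12x⁶ + 12x⁵ − 12x⁴ + 33x³ − 72x² − 36x + 27.
Step 2: lead(12x⁶ + 12x⁵ − 12x⁴ + 33x³ − 72x² − 36x + 27) ÷ lead(D) = 12x⁶ ÷ −3x² = −4x⁴. Subtract (−4x⁴)·D = 12x⁶ + 12x⁵ − 36x⁴. Remainder: 24x⁴ + 33x³ − 72x² − 36x + 27.
Step 3: lead(24x⁴ + 33x³ − 72x² − 36x + 27) ÷ lead(D) = 24x⁴ ÷ −3x² = −8x². Subtract (−8x²)·D = 24x⁴ + 24x³ − 72x². Remainder: 9x³ − 36x + 27.
Step 4: lead(9x³ − 36x + 27) ÷ lead(D) = 9x³ ÷ −3x² = −3x. Subtract (−3x)·D = 9x³ + 9x² − 27x. Remainder: −9x² − 9x + 27.
Step 5: lead(−9x² − 9x + 27) ÷ lead(D) = −9x² ÷ −3x² = 3. Subtract (3)·D = −9x² − 9x + 27. Remainder: 0.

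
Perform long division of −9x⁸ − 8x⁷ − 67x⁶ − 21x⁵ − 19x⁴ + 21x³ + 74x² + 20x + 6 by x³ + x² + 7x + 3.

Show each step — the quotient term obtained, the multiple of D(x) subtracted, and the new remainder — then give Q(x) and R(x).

Step 1: lead(−9x⁸ − 8x⁷ − 67x⁶ − 21x⁵ − 19x⁴ + 21x³ + 74x² + 20x + 6) ÷ lead(D) = −9x⁸ ÷ x³ = −9x⁵. Subtract (−9x⁵)·D = −9x⁸ − 9x⁷ − 63x⁶ − 27x⁵. Remainder: x⁷ − 4x⁶ + 6x⁵ − 19x⁴ + 21x³ + 74x² + 20x + 6.
Step 2: lead(x⁷ − 4x⁶ + 6x⁵ − 19x⁴ + 21x³ + 74x² + 20x + 6) ÷ lead(D) = x⁷ ÷ x³ = x⁴. Subtract (x⁴)·D = x⁷ + x⁶ + 7x⁵ + 3x⁴. Remainder: −5x⁶ − x⁵ − 22x⁴ + 21x³ + 74x² + 20x + 6.
Step 3: lead(−5x⁶ − x⁵ − 22x⁴ + 21x³ + 74x² + 20x + 6) ÷ lead(D) = −5x⁶ ÷ x³ = −5x³. Subtract (−5x³)·D = −5x⁶ − 5x⁵ − 35x⁴ − 15x³. Remainder: 4x⁵ + 13x⁴ + 36x³ + 74x² + 20x + 6.
Step 4: lead(4x⁵ + 13x⁴ + 36x³ + 74x² + 20x + 6) ÷ lead(D) = 4x⁵ ÷ x³ = 4x². Subtract (4x²)·D = 4x⁵ + 4x⁴ + 28x³ + 12x². Remainder: 9x⁴ + 8x³ + 62x² + 20x + 6.
Step 5: lead(9x⁴ + 8x³ + 62x² + 20x + 6) ÷ lead(D) = 9x⁴ ÷ x³ = 9x. Subtract (9x)·D = 9x⁴ + 9x³ + 63x² + 27x. Remainder: −x³ − x² − 7x + 6.
Step 6: lead(−x³ − x² − 7x + 6) ÷ lead(D) = −x³ ÷ x³ = −1. Subtract (−1)·D = −x³ − x² − 7x − 3. Remainder: 9.

Q(x) = −9x⁵ + x⁴ − 5x³ + 4x² + 9x − 1; R(x) = 9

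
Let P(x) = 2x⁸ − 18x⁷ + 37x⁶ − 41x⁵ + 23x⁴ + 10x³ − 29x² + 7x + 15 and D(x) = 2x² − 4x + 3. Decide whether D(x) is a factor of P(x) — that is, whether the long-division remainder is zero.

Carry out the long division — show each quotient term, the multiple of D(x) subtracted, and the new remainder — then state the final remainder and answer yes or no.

Step 1: lead(2x⁸ − 18x⁷ + 37x⁶ − 41x⁵ + 23x⁴ + 10x³ − 29x² + 7x + 15) ÷ lead(D) = 2x⁸ ÷ 2x² = x⁶. Subtract (x⁶)·D = 2x⁸ − 4x⁷ + 3x⁶. Remainder: −14x⁷ + 34x⁶ − 41x⁵ + 23x⁴ + 10x³ − 29x² + 7x + 15.
Step 2: lead(−14x⁷ + 34x⁶ − 41x⁵ + 23x⁴ + 10x³ − 29x² + 7x + 15) ÷ lead(D) = −14x⁷ ÷ 2x² = −7x⁵. Subtract (−7x⁵)·D = −14x⁷ + 28x⁶ − 21x⁵. Remainder: 6x⁶ − 20x⁵ + 23x⁴ + 10x³ − 29x² + 7x + 15.
Step 3: lead(6x⁶ − 20x⁵ + 23x⁴ + 10x³ − 29x² + 7x + 15) ÷ lead(D) = 6x⁶ ÷ 2x² = 3x⁴. Subtract (3x⁴)·D = 6x⁶ − 12x⁵ + 9x⁴. Remainder: −8x⁵ + 14x⁴ + 10x³ − 29x² + 7x + 15.
Step 4: lead(−8x⁵ + 14x⁴ + 10x³ − 29x² + 7x + 15) ÷ lead(D) = −8x⁵ ÷ 2x² = −4x³. Subtract (−4x³)·D = −8x⁵ + 16x⁴ − 12x³. Remainder: −2x⁴ + 22x³ − 29x² + 7x + 15.
Step 5: lead(−2x⁴ + 22x³ − 29x² + 7x + 15) ÷ lead(D) = −2x⁴ ÷ 2x² = −x². Subtract (−x²)·D = −2x⁴ + 4x³ − 3x². Remainder: 18x³ − 26x² + 7x + 15.
Step 6: lead(18x³ − 26x² + 7x + 15) ÷ lead(D) = 18x³ ÷ 2x² = 9x. Subtract (9x)·D = 18x³ − 36x² + 27x. Remainder: 10x² − 20x + 15.
Step 7: lead(10x² − 20x + 15) ÷ lead(D) = 10x² ÷ 2x² = 5. Subtract (5)·D = 10x² − 20x + 15. Remainder: 0.

R(x) = 0, so D(x) is a factor of P(x). yes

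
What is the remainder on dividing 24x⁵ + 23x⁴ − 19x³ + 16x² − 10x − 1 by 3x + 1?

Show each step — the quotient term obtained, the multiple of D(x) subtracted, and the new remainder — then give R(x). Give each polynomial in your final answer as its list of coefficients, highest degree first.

Step 1: lead(24x⁵ + 23x⁴ − 19x³ + 16x² − 10x − 1) ÷ lead(D) = 24x⁵ ÷ 3x = 8x⁴. Subtract (8x⁴)·D = 24x⁵ + 8x⁴. Remainder: 15x⁴ − 19x³ + 16x² − 10x − 1.
Step 2: lead(15x⁴ − 19x³ + 16x² − 10x − 1) ÷ lead(D) = 15x⁴ ÷ 3x = 5x³. Subtract (5x³)·D = 15x⁴ + 5x³. Remainder: −24x³ + 16x² − 10x − 1.
Step 3: lead(−24x³ + 16x² − 10x − 1) ÷ lead(D) = −24x³ ÷ 3x = −8x². Subtract (−8x²)·D = −24x³ − 8x². Remainder: 24x² − 10x − 1.
Step 4: lead(24x² − 10x − 1) ÷ lead(D) = 24x² ÷ 3x = 8x. Subtract (8x)·D = 24x² + 8x. Remainder: −18x − 1.
Step 5: lead(−18x − 1) ÷ lead(D) = −18x ÷ 3x = −6. Subtract (−6)·D = −18x − 6. Remainder: 5.

R = [5]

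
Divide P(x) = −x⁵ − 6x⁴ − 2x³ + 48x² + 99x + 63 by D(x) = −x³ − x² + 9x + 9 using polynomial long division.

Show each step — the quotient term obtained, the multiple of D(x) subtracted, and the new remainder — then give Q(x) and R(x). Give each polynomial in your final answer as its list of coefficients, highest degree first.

Q = [1, 5, 6]; R = [9]

Step 1: lead(−x⁵ − 6x⁴ − 2x³ + 48x² + 99x + 63) ÷ lead(D) = −x⁵ ÷ −x³ = x². Subtract (x²)·D = −x⁵ − x⁴ + 9x³ + 9x². Remainder: −5x⁴ − 11x³ + 39x² + 99x + 63.
Step 2: lead(−5x⁴ − 11x³ + 39x² + 99x + 63) ÷ lead(D) = −5x⁴ ÷ −x³ = 5x. Subtract (5x)·D = −5x⁴ − 5x³ + 45x² + 45x. Remainder: −6x³ − 6x² + 54x + 63.
Step 3: lead(−6x³ − 6x² + 54x + 63) ÷ lead(D) = −6x³ ÷ −x³ = 6. Subtract (6)·D = −6x³ − 6x² + 54x + 54. Remainder: 9.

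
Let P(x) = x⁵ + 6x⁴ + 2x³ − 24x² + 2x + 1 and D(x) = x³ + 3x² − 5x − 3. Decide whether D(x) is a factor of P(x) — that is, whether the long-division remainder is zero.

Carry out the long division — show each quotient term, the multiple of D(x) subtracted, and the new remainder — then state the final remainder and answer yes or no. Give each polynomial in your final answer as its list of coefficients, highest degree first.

Step 1: lead(x⁵ + 6x⁴ + 2x³ − 24x² + 2x + 1) ÷ lead(D) = x⁵ ÷ x³ = x². Subtract (x²)·D = x⁵ + 3x⁴ − 5x³ − 3x². Remainder: 3x⁴ + 7x³ − 21x² + 2x + 1.
Step 2: lead(3x⁴ + 7x³ − 21x² + 2x + 1) ÷ lead(D) = 3x⁴ ÷ x³ = 3x. Subtract (3x)·D = 3x⁴ + 9x³ − 15x² − 9x. Remainder: −2x³ − 6x² + 11x + 1.
Step 3: lead(−2x³ − 6x² + 11x + 1) ÷ lead(D) = −2x³ ÷ x³ = −2. Subtract (−2)·D = −2x³ − 6x² + 10x + 6. Remainder: x − 5.

R = [1, -5], so D(x) is not a factor of P(x). no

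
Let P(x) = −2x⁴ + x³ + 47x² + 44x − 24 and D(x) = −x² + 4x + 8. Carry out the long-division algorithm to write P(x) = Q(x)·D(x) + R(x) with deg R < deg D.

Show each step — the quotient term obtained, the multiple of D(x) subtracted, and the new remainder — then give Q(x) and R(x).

Step 1: lead(−2x⁴ + x³ + 47x² + 44x − 24) ÷ lead(D) = −2x⁴ ÷ −x² = 2x². Subtract (2x²)·D = −2x⁴ + 8x³ + 16x². Remainder: −7x³ + 31x² + 44x − 24.
Step 2: lead(−7x³ + 31x² + 44x − 24) ÷ lead(D) = −7x³ ÷ −x² = 7x. Subtract (7x)·D = −7x³ + 28x² + 56x. Remainder: 3x² − 12x − 24.
Step 3: lead(3x² − 12x − 24) ÷ lead(D) = 3x² ÷ −x² = −3. Subtract (−3)·D = 3x² − 12x − 24. Remainder: 0.

Q(x) = 2x² + 7x − 3; R(x) = 0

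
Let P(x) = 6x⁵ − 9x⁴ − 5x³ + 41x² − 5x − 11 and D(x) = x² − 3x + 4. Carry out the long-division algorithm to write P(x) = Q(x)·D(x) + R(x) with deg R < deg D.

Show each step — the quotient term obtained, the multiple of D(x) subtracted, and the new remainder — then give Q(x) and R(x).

Step 1: lead(6x⁵ − 9x⁴ − 5x³ + 41x² − 5x − 11) ÷ lead(D) = 6x⁵ ÷ x² = 6x³. Subtract (6x³)·D = 6x⁵ − 18x⁴ + 24x³. Remainder: 9x⁴ − 29x³ + 41x² − 5x − 11.
Step 2: lead(9x⁴ − 29x³ + 41x² − 5x − 11) ÷ lead(D) = 9x⁴ ÷ x² = 9x². Subtract (9x²)·D = 9x⁴ − 27x³ + 36x². Remainder: −2x³ + 5x² − 5x − 11.
Step 3: lead(−2x³ + 5x² − 5x − 11) ÷ lead(D) = −2x³ ÷ x² = −2x. Subtract (−2x)·D = −2x³ + 6x² − 8x. Remainder: −x² + 3x − 11.
Step 4: lead(−x² + 3x − 11) ÷ lead(D) = −x² ÷ x² = −1. Subtract (−1)·D = −x² + 3x − 4. Remainder: −7.

Q(x) = 6x³ + 9x² − 2x − 1; R(x) = −7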